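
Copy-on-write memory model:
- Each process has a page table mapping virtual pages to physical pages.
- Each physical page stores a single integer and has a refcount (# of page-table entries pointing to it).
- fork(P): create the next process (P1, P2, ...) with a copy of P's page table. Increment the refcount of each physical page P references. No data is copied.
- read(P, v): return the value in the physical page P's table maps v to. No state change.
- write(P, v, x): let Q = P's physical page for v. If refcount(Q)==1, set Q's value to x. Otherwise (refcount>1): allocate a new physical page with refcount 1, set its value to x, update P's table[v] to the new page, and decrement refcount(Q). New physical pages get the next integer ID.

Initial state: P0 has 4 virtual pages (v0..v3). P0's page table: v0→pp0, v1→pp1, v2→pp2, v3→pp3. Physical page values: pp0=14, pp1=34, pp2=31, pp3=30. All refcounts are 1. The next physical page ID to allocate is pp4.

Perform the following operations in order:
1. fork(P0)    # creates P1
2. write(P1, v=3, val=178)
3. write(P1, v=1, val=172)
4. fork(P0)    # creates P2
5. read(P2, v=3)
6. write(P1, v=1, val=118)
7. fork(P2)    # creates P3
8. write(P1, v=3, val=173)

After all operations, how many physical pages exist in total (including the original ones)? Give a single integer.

Op 1: fork(P0) -> P1. 4 ppages; refcounts: pp0:2 pp1:2 pp2:2 pp3:2
Op 2: write(P1, v3, 178). refcount(pp3)=2>1 -> COPY to pp4. 5 ppages; refcounts: pp0:2 pp1:2 pp2:2 pp3:1 pp4:1
Op 3: write(P1, v1, 172). refcount(pp1)=2>1 -> COPY to pp5. 6 ppages; refcounts: pp0:2 pp1:1 pp2:2 pp3:1 pp4:1 pp5:1
Op 4: fork(P0) -> P2. 6 ppages; refcounts: pp0:3 pp1:2 pp2:3 pp3:2 pp4:1 pp5:1
Op 5: read(P2, v3) -> 30. No state change.
Op 6: write(P1, v1, 118). refcount(pp5)=1 -> write in place. 6 ppages; refcounts: pp0:3 pp1:2 pp2:3 pp3:2 pp4:1 pp5:1
Op 7: fork(P2) -> P3. 6 ppages; refcounts: pp0:4 pp1:3 pp2:4 pp3:3 pp4:1 pp5:1
Op 8: write(P1, v3, 173). refcount(pp4)=1 -> write in place. 6 ppages; refcounts: pp0:4 pp1:3 pp2:4 pp3:3 pp4:1 pp5:1

Answer: 6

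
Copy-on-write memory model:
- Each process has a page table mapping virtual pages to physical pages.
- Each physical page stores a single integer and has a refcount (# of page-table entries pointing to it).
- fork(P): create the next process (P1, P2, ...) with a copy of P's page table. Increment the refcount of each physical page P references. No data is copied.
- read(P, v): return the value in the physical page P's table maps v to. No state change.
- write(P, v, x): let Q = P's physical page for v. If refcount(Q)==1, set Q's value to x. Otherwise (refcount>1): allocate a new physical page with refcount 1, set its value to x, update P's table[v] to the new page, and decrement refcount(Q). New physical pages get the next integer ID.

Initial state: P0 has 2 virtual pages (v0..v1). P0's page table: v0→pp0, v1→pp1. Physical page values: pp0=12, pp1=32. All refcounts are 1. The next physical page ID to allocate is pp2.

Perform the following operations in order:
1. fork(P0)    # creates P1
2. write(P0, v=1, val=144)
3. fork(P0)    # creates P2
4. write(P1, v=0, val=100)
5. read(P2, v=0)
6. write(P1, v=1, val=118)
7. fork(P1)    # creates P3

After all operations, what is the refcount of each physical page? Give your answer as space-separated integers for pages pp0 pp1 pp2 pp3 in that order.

Op 1: fork(P0) -> P1. 2 ppages; refcounts: pp0:2 pp1:2
Op 2: write(P0, v1, 144). refcount(pp1)=2>1 -> COPY to pp2. 3 ppages; refcounts: pp0:2 pp1:1 pp2:1
Op 3: fork(P0) -> P2. 3 ppages; refcounts: pp0:3 pp1:1 pp2:2
Op 4: write(P1, v0, 100). refcount(pp0)=3>1 -> COPY to pp3. 4 ppages; refcounts: pp0:2 pp1:1 pp2:2 pp3:1
Op 5: read(P2, v0) -> 12. No state change.
Op 6: write(P1, v1, 118). refcount(pp1)=1 -> write in place. 4 ppages; refcounts: pp0:2 pp1:1 pp2:2 pp3:1
Op 7: fork(P1) -> P3. 4 ppages; refcounts: pp0:2 pp1:2 pp2:2 pp3:2

Answer: 2 2 2 2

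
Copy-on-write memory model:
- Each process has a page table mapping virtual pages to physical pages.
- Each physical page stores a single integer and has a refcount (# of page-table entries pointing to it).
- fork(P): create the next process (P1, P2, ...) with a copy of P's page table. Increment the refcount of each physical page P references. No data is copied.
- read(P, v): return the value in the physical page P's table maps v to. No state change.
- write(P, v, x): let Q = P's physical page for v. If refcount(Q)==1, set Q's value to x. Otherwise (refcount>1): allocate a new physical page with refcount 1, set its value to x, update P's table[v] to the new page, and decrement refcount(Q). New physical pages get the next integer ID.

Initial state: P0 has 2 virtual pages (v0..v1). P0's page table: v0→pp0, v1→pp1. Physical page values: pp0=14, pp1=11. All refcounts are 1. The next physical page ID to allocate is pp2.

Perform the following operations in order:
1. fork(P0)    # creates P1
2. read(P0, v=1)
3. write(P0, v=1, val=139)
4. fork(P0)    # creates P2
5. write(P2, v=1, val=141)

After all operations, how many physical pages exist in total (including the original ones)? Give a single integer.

Answer: 4

Derivation:
Op 1: fork(P0) -> P1. 2 ppages; refcounts: pp0:2 pp1:2
Op 2: read(P0, v1) -> 11. No state change.
Op 3: write(P0, v1, 139). refcount(pp1)=2>1 -> COPY to pp2. 3 ppages; refcounts: pp0:2 pp1:1 pp2:1
Op 4: fork(P0) -> P2. 3 ppages; refcounts: pp0:3 pp1:1 pp2:2
Op 5: write(P2, v1, 141). refcount(pp2)=2>1 -> COPY to pp3. 4 ppages; refcounts: pp0:3 pp1:1 pp2:1 pp3:1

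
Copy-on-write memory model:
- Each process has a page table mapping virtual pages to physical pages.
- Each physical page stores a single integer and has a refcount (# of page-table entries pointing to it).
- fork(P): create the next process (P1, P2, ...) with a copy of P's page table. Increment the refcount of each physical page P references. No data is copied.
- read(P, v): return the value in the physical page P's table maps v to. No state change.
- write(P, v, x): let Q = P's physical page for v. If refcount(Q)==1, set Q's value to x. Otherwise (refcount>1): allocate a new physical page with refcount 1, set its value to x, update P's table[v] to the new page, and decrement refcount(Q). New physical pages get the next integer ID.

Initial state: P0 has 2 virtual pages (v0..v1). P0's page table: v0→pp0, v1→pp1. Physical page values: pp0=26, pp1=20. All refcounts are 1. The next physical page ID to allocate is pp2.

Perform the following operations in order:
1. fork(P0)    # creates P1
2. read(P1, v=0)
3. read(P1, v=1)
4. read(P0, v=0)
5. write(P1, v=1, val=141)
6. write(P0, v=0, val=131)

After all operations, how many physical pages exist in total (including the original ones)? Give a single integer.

Answer: 4

Derivation:
Op 1: fork(P0) -> P1. 2 ppages; refcounts: pp0:2 pp1:2
Op 2: read(P1, v0) -> 26. No state change.
Op 3: read(P1, v1) -> 20. No state change.
Op 4: read(P0, v0) -> 26. No state change.
Op 5: write(P1, v1, 141). refcount(pp1)=2>1 -> COPY to pp2. 3 ppages; refcounts: pp0:2 pp1:1 pp2:1
Op 6: write(P0, v0, 131). refcount(pp0)=2>1 -> COPY to pp3. 4 ppages; refcounts: pp0:1 pp1:1 pp2:1 pp3:1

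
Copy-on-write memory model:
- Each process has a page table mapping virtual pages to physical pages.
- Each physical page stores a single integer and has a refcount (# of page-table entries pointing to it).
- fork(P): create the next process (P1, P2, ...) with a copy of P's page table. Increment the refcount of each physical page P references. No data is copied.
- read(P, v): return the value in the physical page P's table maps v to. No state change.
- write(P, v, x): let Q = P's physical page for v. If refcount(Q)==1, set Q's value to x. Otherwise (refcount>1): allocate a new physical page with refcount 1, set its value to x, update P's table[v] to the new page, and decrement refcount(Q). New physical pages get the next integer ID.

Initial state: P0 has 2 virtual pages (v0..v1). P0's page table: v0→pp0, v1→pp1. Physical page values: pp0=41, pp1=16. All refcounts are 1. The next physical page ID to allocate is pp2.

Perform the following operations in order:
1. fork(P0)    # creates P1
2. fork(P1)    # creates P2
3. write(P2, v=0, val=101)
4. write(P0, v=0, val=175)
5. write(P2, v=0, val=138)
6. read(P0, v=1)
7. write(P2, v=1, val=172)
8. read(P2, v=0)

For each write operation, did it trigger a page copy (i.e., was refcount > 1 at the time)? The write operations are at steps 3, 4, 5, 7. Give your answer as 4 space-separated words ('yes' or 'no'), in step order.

Op 1: fork(P0) -> P1. 2 ppages; refcounts: pp0:2 pp1:2
Op 2: fork(P1) -> P2. 2 ppages; refcounts: pp0:3 pp1:3
Op 3: write(P2, v0, 101). refcount(pp0)=3>1 -> COPY to pp2. 3 ppages; refcounts: pp0:2 pp1:3 pp2:1
Op 4: write(P0, v0, 175). refcount(pp0)=2>1 -> COPY to pp3. 4 ppages; refcounts: pp0:1 pp1:3 pp2:1 pp3:1
Op 5: write(P2, v0, 138). refcount(pp2)=1 -> write in place. 4 ppages; refcounts: pp0:1 pp1:3 pp2:1 pp3:1
Op 6: read(P0, v1) -> 16. No state change.
Op 7: write(P2, v1, 172). refcount(pp1)=3>1 -> COPY to pp4. 5 ppages; refcounts: pp0:1 pp1:2 pp2:1 pp3:1 pp4:1
Op 8: read(P2, v0) -> 138. No state change.

yes yes no yes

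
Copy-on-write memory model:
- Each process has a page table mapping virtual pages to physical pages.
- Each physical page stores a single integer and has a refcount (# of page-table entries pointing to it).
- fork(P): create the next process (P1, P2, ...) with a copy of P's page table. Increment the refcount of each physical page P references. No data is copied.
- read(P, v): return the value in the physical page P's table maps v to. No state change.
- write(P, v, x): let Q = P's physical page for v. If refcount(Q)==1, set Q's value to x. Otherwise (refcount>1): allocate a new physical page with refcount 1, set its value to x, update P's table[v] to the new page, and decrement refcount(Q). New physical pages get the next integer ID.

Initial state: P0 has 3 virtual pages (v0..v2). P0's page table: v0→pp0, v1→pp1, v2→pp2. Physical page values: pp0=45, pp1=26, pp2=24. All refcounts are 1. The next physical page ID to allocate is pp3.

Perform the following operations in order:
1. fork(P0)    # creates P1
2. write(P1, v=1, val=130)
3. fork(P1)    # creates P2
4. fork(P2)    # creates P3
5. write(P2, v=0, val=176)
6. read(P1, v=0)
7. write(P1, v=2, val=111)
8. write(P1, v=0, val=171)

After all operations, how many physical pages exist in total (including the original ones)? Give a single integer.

Answer: 7

Derivation:
Op 1: fork(P0) -> P1. 3 ppages; refcounts: pp0:2 pp1:2 pp2:2
Op 2: write(P1, v1, 130). refcount(pp1)=2>1 -> COPY to pp3. 4 ppages; refcounts: pp0:2 pp1:1 pp2:2 pp3:1
Op 3: fork(P1) -> P2. 4 ppages; refcounts: pp0:3 pp1:1 pp2:3 pp3:2
Op 4: fork(P2) -> P3. 4 ppages; refcounts: pp0:4 pp1:1 pp2:4 pp3:3
Op 5: write(P2, v0, 176). refcount(pp0)=4>1 -> COPY to pp4. 5 ppages; refcounts: pp0:3 pp1:1 pp2:4 pp3:3 pp4:1
Op 6: read(P1, v0) -> 45. No state change.
Op 7: write(P1, v2, 111). refcount(pp2)=4>1 -> COPY to pp5. 6 ppages; refcounts: pp0:3 pp1:1 pp2:3 pp3:3 pp4:1 pp5:1
Op 8: write(P1, v0, 171). refcount(pp0)=3>1 -> COPY to pp6. 7 ppages; refcounts: pp0:2 pp1:1 pp2:3 pp3:3 pp4:1 pp5:1 pp6:1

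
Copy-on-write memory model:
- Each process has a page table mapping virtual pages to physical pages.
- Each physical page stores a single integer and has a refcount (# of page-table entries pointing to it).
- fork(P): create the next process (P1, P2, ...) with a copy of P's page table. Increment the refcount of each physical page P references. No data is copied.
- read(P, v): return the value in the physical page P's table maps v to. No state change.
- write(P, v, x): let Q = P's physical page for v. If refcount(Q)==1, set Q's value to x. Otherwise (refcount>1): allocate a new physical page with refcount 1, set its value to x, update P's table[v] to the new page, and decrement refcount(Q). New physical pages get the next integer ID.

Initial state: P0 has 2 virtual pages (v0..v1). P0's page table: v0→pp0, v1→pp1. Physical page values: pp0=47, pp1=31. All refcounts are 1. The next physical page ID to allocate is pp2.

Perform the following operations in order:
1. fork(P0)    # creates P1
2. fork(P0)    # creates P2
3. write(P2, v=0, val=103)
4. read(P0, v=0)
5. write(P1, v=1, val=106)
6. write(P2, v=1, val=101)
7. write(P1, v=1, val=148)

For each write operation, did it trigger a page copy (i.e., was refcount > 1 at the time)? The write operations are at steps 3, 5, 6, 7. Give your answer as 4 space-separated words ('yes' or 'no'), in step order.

Op 1: fork(P0) -> P1. 2 ppages; refcounts: pp0:2 pp1:2
Op 2: fork(P0) -> P2. 2 ppages; refcounts: pp0:3 pp1:3
Op 3: write(P2, v0, 103). refcount(pp0)=3>1 -> COPY to pp2. 3 ppages; refcounts: pp0:2 pp1:3 pp2:1
Op 4: read(P0, v0) -> 47. No state change.
Op 5: write(P1, v1, 106). refcount(pp1)=3>1 -> COPY to pp3. 4 ppages; refcounts: pp0:2 pp1:2 pp2:1 pp3:1
Op 6: write(P2, v1, 101). refcount(pp1)=2>1 -> COPY to pp4. 5 ppages; refcounts: pp0:2 pp1:1 pp2:1 pp3:1 pp4:1
Op 7: write(P1, v1, 148). refcount(pp3)=1 -> write in place. 5 ppages; refcounts: pp0:2 pp1:1 pp2:1 pp3:1 pp4:1

yes yes yes no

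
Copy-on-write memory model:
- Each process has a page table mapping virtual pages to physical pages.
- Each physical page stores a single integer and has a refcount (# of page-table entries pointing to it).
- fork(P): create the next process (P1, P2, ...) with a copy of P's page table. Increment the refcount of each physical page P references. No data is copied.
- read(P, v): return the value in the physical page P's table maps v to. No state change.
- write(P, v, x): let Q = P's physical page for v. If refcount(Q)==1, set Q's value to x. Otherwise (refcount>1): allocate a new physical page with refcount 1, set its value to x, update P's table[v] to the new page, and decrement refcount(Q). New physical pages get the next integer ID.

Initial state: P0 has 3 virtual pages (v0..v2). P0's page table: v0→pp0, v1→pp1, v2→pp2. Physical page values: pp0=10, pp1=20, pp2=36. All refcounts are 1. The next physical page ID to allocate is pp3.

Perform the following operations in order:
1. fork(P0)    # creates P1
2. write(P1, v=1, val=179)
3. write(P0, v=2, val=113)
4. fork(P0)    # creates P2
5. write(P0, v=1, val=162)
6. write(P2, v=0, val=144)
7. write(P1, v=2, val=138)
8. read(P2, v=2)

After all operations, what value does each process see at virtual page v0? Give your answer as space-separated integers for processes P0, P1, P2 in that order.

Op 1: fork(P0) -> P1. 3 ppages; refcounts: pp0:2 pp1:2 pp2:2
Op 2: write(P1, v1, 179). refcount(pp1)=2>1 -> COPY to pp3. 4 ppages; refcounts: pp0:2 pp1:1 pp2:2 pp3:1
Op 3: write(P0, v2, 113). refcount(pp2)=2>1 -> COPY to pp4. 5 ppages; refcounts: pp0:2 pp1:1 pp2:1 pp3:1 pp4:1
Op 4: fork(P0) -> P2. 5 ppages; refcounts: pp0:3 pp1:2 pp2:1 pp3:1 pp4:2
Op 5: write(P0, v1, 162). refcount(pp1)=2>1 -> COPY to pp5. 6 ppages; refcounts: pp0:3 pp1:1 pp2:1 pp3:1 pp4:2 pp5:1
Op 6: write(P2, v0, 144). refcount(pp0)=3>1 -> COPY to pp6. 7 ppages; refcounts: pp0:2 pp1:1 pp2:1 pp3:1 pp4:2 pp5:1 pp6:1
Op 7: write(P1, v2, 138). refcount(pp2)=1 -> write in place. 7 ppages; refcounts: pp0:2 pp1:1 pp2:1 pp3:1 pp4:2 pp5:1 pp6:1
Op 8: read(P2, v2) -> 113. No state change.
P0: v0 -> pp0 = 10
P1: v0 -> pp0 = 10
P2: v0 -> pp6 = 144

Answer: 10 10 144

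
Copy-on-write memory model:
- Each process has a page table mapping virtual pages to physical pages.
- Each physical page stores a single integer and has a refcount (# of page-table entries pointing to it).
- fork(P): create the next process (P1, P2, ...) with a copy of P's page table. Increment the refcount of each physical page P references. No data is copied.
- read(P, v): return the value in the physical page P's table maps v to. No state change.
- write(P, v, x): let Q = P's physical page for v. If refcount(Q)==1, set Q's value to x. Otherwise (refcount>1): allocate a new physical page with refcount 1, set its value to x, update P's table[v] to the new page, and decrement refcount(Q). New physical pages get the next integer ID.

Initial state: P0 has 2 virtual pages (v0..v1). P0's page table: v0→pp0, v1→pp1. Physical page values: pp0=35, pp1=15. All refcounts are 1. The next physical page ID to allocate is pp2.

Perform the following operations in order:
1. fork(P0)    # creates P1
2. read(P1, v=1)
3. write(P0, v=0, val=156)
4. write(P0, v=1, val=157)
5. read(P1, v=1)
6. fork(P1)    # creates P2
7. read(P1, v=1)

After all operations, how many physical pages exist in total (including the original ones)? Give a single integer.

Answer: 4

Derivation:
Op 1: fork(P0) -> P1. 2 ppages; refcounts: pp0:2 pp1:2
Op 2: read(P1, v1) -> 15. No state change.
Op 3: write(P0, v0, 156). refcount(pp0)=2>1 -> COPY to pp2. 3 ppages; refcounts: pp0:1 pp1:2 pp2:1
Op 4: write(P0, v1, 157). refcount(pp1)=2>1 -> COPY to pp3. 4 ppages; refcounts: pp0:1 pp1:1 pp2:1 pp3:1
Op 5: read(P1, v1) -> 15. No state change.
Op 6: fork(P1) -> P2. 4 ppages; refcounts: pp0:2 pp1:2 pp2:1 pp3:1
Op 7: read(P1, v1) -> 15. No state change.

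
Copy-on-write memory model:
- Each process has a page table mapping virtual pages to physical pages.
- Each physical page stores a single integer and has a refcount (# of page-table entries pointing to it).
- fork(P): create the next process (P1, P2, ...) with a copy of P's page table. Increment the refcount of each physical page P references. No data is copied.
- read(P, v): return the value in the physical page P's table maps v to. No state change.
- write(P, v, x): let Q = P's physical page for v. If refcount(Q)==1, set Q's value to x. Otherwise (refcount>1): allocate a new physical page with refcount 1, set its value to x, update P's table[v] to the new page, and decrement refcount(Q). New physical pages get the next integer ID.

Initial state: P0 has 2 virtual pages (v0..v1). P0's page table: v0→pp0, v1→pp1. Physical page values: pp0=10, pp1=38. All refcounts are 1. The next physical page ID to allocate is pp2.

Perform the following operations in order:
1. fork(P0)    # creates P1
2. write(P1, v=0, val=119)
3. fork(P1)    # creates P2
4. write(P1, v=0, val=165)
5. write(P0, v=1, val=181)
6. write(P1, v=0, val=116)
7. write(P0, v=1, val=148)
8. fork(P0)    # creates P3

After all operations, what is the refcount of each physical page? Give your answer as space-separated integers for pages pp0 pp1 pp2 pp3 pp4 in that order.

Answer: 2 2 1 1 2

Derivation:
Op 1: fork(P0) -> P1. 2 ppages; refcounts: pp0:2 pp1:2
Op 2: write(P1, v0, 119). refcount(pp0)=2>1 -> COPY to pp2. 3 ppages; refcounts: pp0:1 pp1:2 pp2:1
Op 3: fork(P1) -> P2. 3 ppages; refcounts: pp0:1 pp1:3 pp2:2
Op 4: write(P1, v0, 165). refcount(pp2)=2>1 -> COPY to pp3. 4 ppages; refcounts: pp0:1 pp1:3 pp2:1 pp3:1
Op 5: write(P0, v1, 181). refcount(pp1)=3>1 -> COPY to pp4. 5 ppages; refcounts: pp0:1 pp1:2 pp2:1 pp3:1 pp4:1
Op 6: write(P1, v0, 116). refcount(pp3)=1 -> write in place. 5 ppages; refcounts: pp0:1 pp1:2 pp2:1 pp3:1 pp4:1
Op 7: write(P0, v1, 148). refcount(pp4)=1 -> write in place. 5 ppages; refcounts: pp0:1 pp1:2 pp2:1 pp3:1 pp4:1
Op 8: fork(P0) -> P3. 5 ppages; refcounts: pp0:2 pp1:2 pp2:1 pp3:1 pp4:2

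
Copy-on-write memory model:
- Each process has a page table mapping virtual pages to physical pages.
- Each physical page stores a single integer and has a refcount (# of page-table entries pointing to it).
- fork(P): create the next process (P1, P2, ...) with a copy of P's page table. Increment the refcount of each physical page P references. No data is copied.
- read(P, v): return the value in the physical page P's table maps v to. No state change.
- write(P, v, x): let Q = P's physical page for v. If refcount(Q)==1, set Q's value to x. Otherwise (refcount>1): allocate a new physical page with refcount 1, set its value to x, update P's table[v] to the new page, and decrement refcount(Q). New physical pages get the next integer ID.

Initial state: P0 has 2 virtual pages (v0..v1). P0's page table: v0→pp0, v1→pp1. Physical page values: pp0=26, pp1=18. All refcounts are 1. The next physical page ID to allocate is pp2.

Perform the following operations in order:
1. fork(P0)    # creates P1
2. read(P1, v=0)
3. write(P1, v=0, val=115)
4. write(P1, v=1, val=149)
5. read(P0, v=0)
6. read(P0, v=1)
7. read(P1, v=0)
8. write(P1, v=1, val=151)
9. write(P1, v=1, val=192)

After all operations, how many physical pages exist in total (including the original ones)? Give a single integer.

Op 1: fork(P0) -> P1. 2 ppages; refcounts: pp0:2 pp1:2
Op 2: read(P1, v0) -> 26. No state change.
Op 3: write(P1, v0, 115). refcount(pp0)=2>1 -> COPY to pp2. 3 ppages; refcounts: pp0:1 pp1:2 pp2:1
Op 4: write(P1, v1, 149). refcount(pp1)=2>1 -> COPY to pp3. 4 ppages; refcounts: pp0:1 pp1:1 pp2:1 pp3:1
Op 5: read(P0, v0) -> 26. No state change.
Op 6: read(P0, v1) -> 18. No state change.
Op 7: read(P1, v0) -> 115. No state change.
Op 8: write(P1, v1, 151). refcount(pp3)=1 -> write in place. 4 ppages; refcounts: pp0:1 pp1:1 pp2:1 pp3:1
Op 9: write(P1, v1, 192). refcount(pp3)=1 -> write in place. 4 ppages; refcounts: pp0:1 pp1:1 pp2:1 pp3:1

Answer: 4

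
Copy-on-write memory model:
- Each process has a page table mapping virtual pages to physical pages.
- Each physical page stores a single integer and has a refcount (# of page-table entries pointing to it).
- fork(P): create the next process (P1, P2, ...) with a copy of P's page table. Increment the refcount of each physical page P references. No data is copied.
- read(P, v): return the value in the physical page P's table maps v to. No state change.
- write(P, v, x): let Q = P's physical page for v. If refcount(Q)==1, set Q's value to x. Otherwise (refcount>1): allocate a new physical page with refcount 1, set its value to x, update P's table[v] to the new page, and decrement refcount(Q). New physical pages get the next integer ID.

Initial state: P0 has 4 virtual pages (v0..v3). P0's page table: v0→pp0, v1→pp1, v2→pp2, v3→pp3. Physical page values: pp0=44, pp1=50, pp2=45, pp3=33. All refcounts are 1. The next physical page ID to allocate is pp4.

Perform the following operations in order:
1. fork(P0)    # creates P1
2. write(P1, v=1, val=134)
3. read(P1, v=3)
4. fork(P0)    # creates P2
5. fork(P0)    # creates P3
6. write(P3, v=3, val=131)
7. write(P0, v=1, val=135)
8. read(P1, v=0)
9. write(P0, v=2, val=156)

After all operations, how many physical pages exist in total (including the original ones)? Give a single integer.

Op 1: fork(P0) -> P1. 4 ppages; refcounts: pp0:2 pp1:2 pp2:2 pp3:2
Op 2: write(P1, v1, 134). refcount(pp1)=2>1 -> COPY to pp4. 5 ppages; refcounts: pp0:2 pp1:1 pp2:2 pp3:2 pp4:1
Op 3: read(P1, v3) -> 33. No state change.
Op 4: fork(P0) -> P2. 5 ppages; refcounts: pp0:3 pp1:2 pp2:3 pp3:3 pp4:1
Op 5: fork(P0) -> P3. 5 ppages; refcounts: pp0:4 pp1:3 pp2:4 pp3:4 pp4:1
Op 6: write(P3, v3, 131). refcount(pp3)=4>1 -> COPY to pp5. 6 ppages; refcounts: pp0:4 pp1:3 pp2:4 pp3:3 pp4:1 pp5:1
Op 7: write(P0, v1, 135). refcount(pp1)=3>1 -> COPY to pp6. 7 ppages; refcounts: pp0:4 pp1:2 pp2:4 pp3:3 pp4:1 pp5:1 pp6:1
Op 8: read(P1, v0) -> 44. No state change.
Op 9: write(P0, v2, 156). refcount(pp2)=4>1 -> COPY to pp7. 8 ppages; refcounts: pp0:4 pp1:2 pp2:3 pp3:3 pp4:1 pp5:1 pp6:1 pp7:1

Answer: 8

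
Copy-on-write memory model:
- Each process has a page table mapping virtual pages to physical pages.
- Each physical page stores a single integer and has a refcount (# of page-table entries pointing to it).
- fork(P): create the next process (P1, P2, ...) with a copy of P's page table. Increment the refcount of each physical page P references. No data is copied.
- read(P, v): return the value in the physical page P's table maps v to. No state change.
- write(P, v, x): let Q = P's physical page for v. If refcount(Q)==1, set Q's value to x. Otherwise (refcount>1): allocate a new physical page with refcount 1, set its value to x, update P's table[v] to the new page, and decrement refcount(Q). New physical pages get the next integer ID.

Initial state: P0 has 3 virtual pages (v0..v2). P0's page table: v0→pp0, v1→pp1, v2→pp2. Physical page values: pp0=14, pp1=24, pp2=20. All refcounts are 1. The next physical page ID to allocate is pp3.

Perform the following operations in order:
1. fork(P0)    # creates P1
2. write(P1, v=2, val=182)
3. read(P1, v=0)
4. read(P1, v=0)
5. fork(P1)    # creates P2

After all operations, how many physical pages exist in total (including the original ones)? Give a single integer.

Answer: 4

Derivation:
Op 1: fork(P0) -> P1. 3 ppages; refcounts: pp0:2 pp1:2 pp2:2
Op 2: write(P1, v2, 182). refcount(pp2)=2>1 -> COPY to pp3. 4 ppages; refcounts: pp0:2 pp1:2 pp2:1 pp3:1
Op 3: read(P1, v0) -> 14. No state change.
Op 4: read(P1, v0) -> 14. No state change.
Op 5: fork(P1) -> P2. 4 ppages; refcounts: pp0:3 pp1:3 pp2:1 pp3:2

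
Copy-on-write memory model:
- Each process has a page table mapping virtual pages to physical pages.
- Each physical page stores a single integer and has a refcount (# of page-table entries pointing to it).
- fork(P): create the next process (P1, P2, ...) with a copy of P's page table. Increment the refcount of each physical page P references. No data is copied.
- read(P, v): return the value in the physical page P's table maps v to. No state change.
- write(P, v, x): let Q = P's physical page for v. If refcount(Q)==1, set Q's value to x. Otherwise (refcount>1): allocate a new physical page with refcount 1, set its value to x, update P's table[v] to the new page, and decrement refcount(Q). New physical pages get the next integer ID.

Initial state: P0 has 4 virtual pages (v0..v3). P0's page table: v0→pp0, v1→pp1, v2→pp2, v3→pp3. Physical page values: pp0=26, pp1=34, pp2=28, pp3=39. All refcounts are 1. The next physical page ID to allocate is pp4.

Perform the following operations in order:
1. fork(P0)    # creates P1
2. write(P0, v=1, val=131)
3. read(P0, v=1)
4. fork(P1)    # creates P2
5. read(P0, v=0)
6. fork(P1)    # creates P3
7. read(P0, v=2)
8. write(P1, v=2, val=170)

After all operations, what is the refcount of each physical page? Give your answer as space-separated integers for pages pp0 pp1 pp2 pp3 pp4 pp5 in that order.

Answer: 4 3 3 4 1 1

Derivation:
Op 1: fork(P0) -> P1. 4 ppages; refcounts: pp0:2 pp1:2 pp2:2 pp3:2
Op 2: write(P0, v1, 131). refcount(pp1)=2>1 -> COPY to pp4. 5 ppages; refcounts: pp0:2 pp1:1 pp2:2 pp3:2 pp4:1
Op 3: read(P0, v1) -> 131. No state change.
Op 4: fork(P1) -> P2. 5 ppages; refcounts: pp0:3 pp1:2 pp2:3 pp3:3 pp4:1
Op 5: read(P0, v0) -> 26. No state change.
Op 6: fork(P1) -> P3. 5 ppages; refcounts: pp0:4 pp1:3 pp2:4 pp3:4 pp4:1
Op 7: read(P0, v2) -> 28. No state change.
Op 8: write(P1, v2, 170). refcount(pp2)=4>1 -> COPY to pp5. 6 ppages; refcounts: pp0:4 pp1:3 pp2:3 pp3:4 pp4:1 pp5:1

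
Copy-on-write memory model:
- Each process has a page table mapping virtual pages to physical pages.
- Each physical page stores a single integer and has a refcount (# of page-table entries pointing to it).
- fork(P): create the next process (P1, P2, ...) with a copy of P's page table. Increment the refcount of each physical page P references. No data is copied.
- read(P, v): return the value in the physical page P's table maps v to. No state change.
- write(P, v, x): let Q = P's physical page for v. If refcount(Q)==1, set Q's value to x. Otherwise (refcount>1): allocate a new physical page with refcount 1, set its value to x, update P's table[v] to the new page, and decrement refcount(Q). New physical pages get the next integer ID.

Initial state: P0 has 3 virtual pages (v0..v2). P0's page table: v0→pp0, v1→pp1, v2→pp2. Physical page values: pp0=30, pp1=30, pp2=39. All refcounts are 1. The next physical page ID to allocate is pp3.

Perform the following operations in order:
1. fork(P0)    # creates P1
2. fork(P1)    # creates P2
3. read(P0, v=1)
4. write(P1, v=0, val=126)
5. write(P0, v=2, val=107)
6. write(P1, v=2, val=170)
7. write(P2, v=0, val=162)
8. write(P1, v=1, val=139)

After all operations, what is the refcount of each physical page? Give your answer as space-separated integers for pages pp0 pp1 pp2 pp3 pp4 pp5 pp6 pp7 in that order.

Answer: 1 2 1 1 1 1 1 1

Derivation:
Op 1: fork(P0) -> P1. 3 ppages; refcounts: pp0:2 pp1:2 pp2:2
Op 2: fork(P1) -> P2. 3 ppages; refcounts: pp0:3 pp1:3 pp2:3
Op 3: read(P0, v1) -> 30. No state change.
Op 4: write(P1, v0, 126). refcount(pp0)=3>1 -> COPY to pp3. 4 ppages; refcounts: pp0:2 pp1:3 pp2:3 pp3:1
Op 5: write(P0, v2, 107). refcount(pp2)=3>1 -> COPY to pp4. 5 ppages; refcounts: pp0:2 pp1:3 pp2:2 pp3:1 pp4:1
Op 6: write(P1, v2, 170). refcount(pp2)=2>1 -> COPY to pp5. 6 ppages; refcounts: pp0:2 pp1:3 pp2:1 pp3:1 pp4:1 pp5:1
Op 7: write(P2, v0, 162). refcount(pp0)=2>1 -> COPY to pp6. 7 ppages; refcounts: pp0:1 pp1:3 pp2:1 pp3:1 pp4:1 pp5:1 pp6:1
Op 8: write(P1, v1, 139). refcount(pp1)=3>1 -> COPY to pp7. 8 ppages; refcounts: pp0:1 pp1:2 pp2:1 pp3:1 pp4:1 pp5:1 pp6:1 pp7:1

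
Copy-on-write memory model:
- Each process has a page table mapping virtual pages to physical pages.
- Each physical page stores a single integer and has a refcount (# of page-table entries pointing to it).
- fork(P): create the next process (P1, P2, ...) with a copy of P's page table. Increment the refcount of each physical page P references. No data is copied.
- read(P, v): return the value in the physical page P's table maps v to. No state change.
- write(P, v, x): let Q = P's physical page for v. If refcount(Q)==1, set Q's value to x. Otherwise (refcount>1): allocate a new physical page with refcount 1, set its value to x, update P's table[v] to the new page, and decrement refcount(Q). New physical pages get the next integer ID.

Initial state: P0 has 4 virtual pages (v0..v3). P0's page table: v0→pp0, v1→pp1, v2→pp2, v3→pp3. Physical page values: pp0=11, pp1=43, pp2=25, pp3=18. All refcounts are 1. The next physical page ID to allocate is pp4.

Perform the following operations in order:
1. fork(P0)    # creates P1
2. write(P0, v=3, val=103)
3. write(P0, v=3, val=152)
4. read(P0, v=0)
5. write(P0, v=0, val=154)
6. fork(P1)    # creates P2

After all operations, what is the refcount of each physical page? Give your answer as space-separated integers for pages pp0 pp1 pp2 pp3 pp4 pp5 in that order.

Op 1: fork(P0) -> P1. 4 ppages; refcounts: pp0:2 pp1:2 pp2:2 pp3:2
Op 2: write(P0, v3, 103). refcount(pp3)=2>1 -> COPY to pp4. 5 ppages; refcounts: pp0:2 pp1:2 pp2:2 pp3:1 pp4:1
Op 3: write(P0, v3, 152). refcount(pp4)=1 -> write in place. 5 ppages; refcounts: pp0:2 pp1:2 pp2:2 pp3:1 pp4:1
Op 4: read(P0, v0) -> 11. No state change.
Op 5: write(P0, v0, 154). refcount(pp0)=2>1 -> COPY to pp5. 6 ppages; refcounts: pp0:1 pp1:2 pp2:2 pp3:1 pp4:1 pp5:1
Op 6: fork(P1) -> P2. 6 ppages; refcounts: pp0:2 pp1:3 pp2:3 pp3:2 pp4:1 pp5:1

Answer: 2 3 3 2 1 1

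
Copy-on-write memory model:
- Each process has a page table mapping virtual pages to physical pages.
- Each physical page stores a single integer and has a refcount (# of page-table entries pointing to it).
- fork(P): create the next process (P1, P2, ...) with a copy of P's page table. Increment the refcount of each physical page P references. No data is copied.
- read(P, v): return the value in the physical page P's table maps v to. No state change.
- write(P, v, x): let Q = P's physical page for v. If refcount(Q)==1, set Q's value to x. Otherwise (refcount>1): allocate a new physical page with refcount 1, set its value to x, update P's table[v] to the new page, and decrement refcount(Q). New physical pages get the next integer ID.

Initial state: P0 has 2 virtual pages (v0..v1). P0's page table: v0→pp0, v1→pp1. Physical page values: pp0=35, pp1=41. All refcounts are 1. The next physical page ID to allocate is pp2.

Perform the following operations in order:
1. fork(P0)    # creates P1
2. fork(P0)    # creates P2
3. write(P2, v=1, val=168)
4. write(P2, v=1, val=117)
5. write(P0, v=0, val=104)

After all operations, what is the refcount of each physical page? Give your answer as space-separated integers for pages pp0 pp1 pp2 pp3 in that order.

Op 1: fork(P0) -> P1. 2 ppages; refcounts: pp0:2 pp1:2
Op 2: fork(P0) -> P2. 2 ppages; refcounts: pp0:3 pp1:3
Op 3: write(P2, v1, 168). refcount(pp1)=3>1 -> COPY to pp2. 3 ppages; refcounts: pp0:3 pp1:2 pp2:1
Op 4: write(P2, v1, 117). refcount(pp2)=1 -> write in place. 3 ppages; refcounts: pp0:3 pp1:2 pp2:1
Op 5: write(P0, v0, 104). refcount(pp0)=3>1 -> COPY to pp3. 4 ppages; refcounts: pp0:2 pp1:2 pp2:1 pp3:1

Answer: 2 2 1 1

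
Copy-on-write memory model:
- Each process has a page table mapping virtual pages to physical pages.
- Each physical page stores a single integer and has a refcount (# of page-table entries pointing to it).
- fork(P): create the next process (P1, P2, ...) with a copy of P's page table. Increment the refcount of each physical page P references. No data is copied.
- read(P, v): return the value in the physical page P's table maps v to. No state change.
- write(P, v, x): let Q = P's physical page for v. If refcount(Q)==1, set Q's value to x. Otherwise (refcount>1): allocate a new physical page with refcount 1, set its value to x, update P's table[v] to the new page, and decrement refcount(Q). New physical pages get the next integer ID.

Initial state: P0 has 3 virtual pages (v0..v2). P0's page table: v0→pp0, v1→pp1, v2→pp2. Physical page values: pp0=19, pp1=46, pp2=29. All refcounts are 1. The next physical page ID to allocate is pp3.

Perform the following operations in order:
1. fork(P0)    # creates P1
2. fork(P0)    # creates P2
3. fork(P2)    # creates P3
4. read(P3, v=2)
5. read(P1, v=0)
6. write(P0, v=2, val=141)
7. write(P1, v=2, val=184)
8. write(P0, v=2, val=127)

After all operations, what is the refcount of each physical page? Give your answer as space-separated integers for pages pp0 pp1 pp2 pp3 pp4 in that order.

Op 1: fork(P0) -> P1. 3 ppages; refcounts: pp0:2 pp1:2 pp2:2
Op 2: fork(P0) -> P2. 3 ppages; refcounts: pp0:3 pp1:3 pp2:3
Op 3: fork(P2) -> P3. 3 ppages; refcounts: pp0:4 pp1:4 pp2:4
Op 4: read(P3, v2) -> 29. No state change.
Op 5: read(P1, v0) -> 19. No state change.
Op 6: write(P0, v2, 141). refcount(pp2)=4>1 -> COPY to pp3. 4 ppages; refcounts: pp0:4 pp1:4 pp2:3 pp3:1
Op 7: write(P1, v2, 184). refcount(pp2)=3>1 -> COPY to pp4. 5 ppages; refcounts: pp0:4 pp1:4 pp2:2 pp3:1 pp4:1
Op 8: write(P0, v2, 127). refcount(pp3)=1 -> write in place. 5 ppages; refcounts: pp0:4 pp1:4 pp2:2 pp3:1 pp4:1

Answer: 4 4 2 1 1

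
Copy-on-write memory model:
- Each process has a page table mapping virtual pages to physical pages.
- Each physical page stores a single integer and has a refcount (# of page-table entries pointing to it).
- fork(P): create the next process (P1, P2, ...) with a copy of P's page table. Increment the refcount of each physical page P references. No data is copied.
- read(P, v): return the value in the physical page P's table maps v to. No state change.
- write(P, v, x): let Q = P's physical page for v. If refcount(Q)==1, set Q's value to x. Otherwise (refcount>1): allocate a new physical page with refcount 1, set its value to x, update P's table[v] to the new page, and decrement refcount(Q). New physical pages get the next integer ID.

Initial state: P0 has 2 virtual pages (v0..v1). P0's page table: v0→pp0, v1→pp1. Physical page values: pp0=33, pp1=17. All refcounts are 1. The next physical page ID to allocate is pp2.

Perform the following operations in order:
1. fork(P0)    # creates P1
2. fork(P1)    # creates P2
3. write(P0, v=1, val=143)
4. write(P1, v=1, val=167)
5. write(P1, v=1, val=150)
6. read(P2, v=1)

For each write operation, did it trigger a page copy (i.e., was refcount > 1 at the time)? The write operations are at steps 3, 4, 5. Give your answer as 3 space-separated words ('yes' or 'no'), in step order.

Op 1: fork(P0) -> P1. 2 ppages; refcounts: pp0:2 pp1:2
Op 2: fork(P1) -> P2. 2 ppages; refcounts: pp0:3 pp1:3
Op 3: write(P0, v1, 143). refcount(pp1)=3>1 -> COPY to pp2. 3 ppages; refcounts: pp0:3 pp1:2 pp2:1
Op 4: write(P1, v1, 167). refcount(pp1)=2>1 -> COPY to pp3. 4 ppages; refcounts: pp0:3 pp1:1 pp2:1 pp3:1
Op 5: write(P1, v1, 150). refcount(pp3)=1 -> write in place. 4 ppages; refcounts: pp0:3 pp1:1 pp2:1 pp3:1
Op 6: read(P2, v1) -> 17. No state change.

yes yes no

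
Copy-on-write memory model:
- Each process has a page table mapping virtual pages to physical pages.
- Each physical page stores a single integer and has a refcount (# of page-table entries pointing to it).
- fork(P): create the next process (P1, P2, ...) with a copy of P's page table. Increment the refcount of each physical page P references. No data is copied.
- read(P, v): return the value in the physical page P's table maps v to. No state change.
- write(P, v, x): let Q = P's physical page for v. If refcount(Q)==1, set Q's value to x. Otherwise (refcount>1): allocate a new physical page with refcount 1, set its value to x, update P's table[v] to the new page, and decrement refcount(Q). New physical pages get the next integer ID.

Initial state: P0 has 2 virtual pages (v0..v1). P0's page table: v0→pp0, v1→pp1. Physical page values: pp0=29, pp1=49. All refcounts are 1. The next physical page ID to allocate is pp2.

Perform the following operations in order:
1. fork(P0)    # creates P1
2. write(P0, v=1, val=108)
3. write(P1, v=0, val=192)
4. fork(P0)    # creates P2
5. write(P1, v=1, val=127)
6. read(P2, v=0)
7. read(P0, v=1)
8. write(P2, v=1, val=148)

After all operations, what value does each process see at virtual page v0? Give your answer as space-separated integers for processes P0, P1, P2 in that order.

Answer: 29 192 29

Derivation:
Op 1: fork(P0) -> P1. 2 ppages; refcounts: pp0:2 pp1:2
Op 2: write(P0, v1, 108). refcount(pp1)=2>1 -> COPY to pp2. 3 ppages; refcounts: pp0:2 pp1:1 pp2:1
Op 3: write(P1, v0, 192). refcount(pp0)=2>1 -> COPY to pp3. 4 ppages; refcounts: pp0:1 pp1:1 pp2:1 pp3:1
Op 4: fork(P0) -> P2. 4 ppages; refcounts: pp0:2 pp1:1 pp2:2 pp3:1
Op 5: write(P1, v1, 127). refcount(pp1)=1 -> write in place. 4 ppages; refcounts: pp0:2 pp1:1 pp2:2 pp3:1
Op 6: read(P2, v0) -> 29. No state change.
Op 7: read(P0, v1) -> 108. No state change.
Op 8: write(P2, v1, 148). refcount(pp2)=2>1 -> COPY to pp4. 5 ppages; refcounts: pp0:2 pp1:1 pp2:1 pp3:1 pp4:1
P0: v0 -> pp0 = 29
P1: v0 -> pp3 = 192
P2: v0 -> pp0 = 29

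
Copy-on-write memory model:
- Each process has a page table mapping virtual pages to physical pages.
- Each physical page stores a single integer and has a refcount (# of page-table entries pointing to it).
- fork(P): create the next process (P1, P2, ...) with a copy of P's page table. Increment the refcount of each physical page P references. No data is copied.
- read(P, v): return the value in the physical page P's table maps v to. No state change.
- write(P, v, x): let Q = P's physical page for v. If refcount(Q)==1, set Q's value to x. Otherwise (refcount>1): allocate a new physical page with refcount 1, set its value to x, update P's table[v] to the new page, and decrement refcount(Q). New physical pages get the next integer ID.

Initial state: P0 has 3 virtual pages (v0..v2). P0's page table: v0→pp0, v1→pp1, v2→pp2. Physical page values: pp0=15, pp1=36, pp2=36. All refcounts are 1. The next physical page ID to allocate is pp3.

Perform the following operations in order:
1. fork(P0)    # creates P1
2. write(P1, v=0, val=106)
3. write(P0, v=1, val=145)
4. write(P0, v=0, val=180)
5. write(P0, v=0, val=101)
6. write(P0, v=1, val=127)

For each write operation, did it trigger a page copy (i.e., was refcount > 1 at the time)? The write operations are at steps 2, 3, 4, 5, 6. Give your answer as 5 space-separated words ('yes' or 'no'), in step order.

Op 1: fork(P0) -> P1. 3 ppages; refcounts: pp0:2 pp1:2 pp2:2
Op 2: write(P1, v0, 106). refcount(pp0)=2>1 -> COPY to pp3. 4 ppages; refcounts: pp0:1 pp1:2 pp2:2 pp3:1
Op 3: write(P0, v1, 145). refcount(pp1)=2>1 -> COPY to pp4. 5 ppages; refcounts: pp0:1 pp1:1 pp2:2 pp3:1 pp4:1
Op 4: write(P0, v0, 180). refcount(pp0)=1 -> write in place. 5 ppages; refcounts: pp0:1 pp1:1 pp2:2 pp3:1 pp4:1
Op 5: write(P0, v0, 101). refcount(pp0)=1 -> write in place. 5 ppages; refcounts: pp0:1 pp1:1 pp2:2 pp3:1 pp4:1
Op 6: write(P0, v1, 127). refcount(pp4)=1 -> write in place. 5 ppages; refcounts: pp0:1 pp1:1 pp2:2 pp3:1 pp4:1

yes yes no no no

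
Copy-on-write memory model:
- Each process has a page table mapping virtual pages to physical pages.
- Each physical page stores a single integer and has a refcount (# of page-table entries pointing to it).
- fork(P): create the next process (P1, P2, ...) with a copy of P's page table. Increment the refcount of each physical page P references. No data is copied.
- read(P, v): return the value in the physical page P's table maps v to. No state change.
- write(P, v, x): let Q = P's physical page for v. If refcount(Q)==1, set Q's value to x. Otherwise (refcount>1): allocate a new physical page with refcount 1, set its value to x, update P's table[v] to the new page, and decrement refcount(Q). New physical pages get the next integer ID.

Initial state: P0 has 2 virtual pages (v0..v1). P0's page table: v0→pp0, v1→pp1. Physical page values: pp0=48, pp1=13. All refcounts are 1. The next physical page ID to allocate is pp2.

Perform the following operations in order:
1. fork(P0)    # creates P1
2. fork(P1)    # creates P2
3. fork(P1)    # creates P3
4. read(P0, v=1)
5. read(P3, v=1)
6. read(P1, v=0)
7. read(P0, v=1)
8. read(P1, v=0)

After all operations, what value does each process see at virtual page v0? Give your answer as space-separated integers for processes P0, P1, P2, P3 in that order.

Answer: 48 48 48 48

Derivation:
Op 1: fork(P0) -> P1. 2 ppages; refcounts: pp0:2 pp1:2
Op 2: fork(P1) -> P2. 2 ppages; refcounts: pp0:3 pp1:3
Op 3: fork(P1) -> P3. 2 ppages; refcounts: pp0:4 pp1:4
Op 4: read(P0, v1) -> 13. No state change.
Op 5: read(P3, v1) -> 13. No state change.
Op 6: read(P1, v0) -> 48. No state change.
Op 7: read(P0, v1) -> 13. No state change.
Op 8: read(P1, v0) -> 48. No state change.
P0: v0 -> pp0 = 48
P1: v0 -> pp0 = 48
P2: v0 -> pp0 = 48
P3: v0 -> pp0 = 48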